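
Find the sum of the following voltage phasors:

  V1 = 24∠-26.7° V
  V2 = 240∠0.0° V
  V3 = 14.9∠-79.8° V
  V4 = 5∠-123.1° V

Step 1 — Convert each phasor to rectangular form:
  V1 = 24·(cos(-26.7°) + j·sin(-26.7°)) = 21.44 - j10.78 V
  V2 = 240·(cos(0.0°) + j·sin(0.0°)) = 240 V
  V3 = 14.9·(cos(-79.8°) + j·sin(-79.8°)) = 2.639 - j14.66 V
  V4 = 5·(cos(-123.1°) + j·sin(-123.1°)) = -2.731 - j4.189 V
Step 2 — Sum components: V_total = 261.3 - j29.64 V.
Step 3 — Convert to polar: |V_total| = 263 V, ∠V_total = -6.5°.

V_total = 263∠-6.5° V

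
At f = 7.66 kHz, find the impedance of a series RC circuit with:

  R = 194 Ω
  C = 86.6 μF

Step 1 — Angular frequency: ω = 2π·f = 2π·7660 = 4.813e+04 rad/s.
Step 2 — Component impedances:
  R: Z = R = 194 Ω
  C: Z = 1/(jωC) = -j/(ω·C) = 0 - j0.2399 Ω
Step 3 — Series combination: Z_total = R + C = 194 - j0.2399 Ω = 194∠-0.1° Ω.

Z = 194 - j0.2399 Ω = 194∠-0.1° Ω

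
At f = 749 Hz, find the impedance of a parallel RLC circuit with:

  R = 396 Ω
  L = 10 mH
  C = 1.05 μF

Step 1 — Angular frequency: ω = 2π·f = 2π·749 = 4706 rad/s.
Step 2 — Component impedances:
  R: Z = R = 396 Ω
  L: Z = jωL = j·4706·0.01 = 0 + j47.06 Ω
  C: Z = 1/(jωC) = -j/(ω·C) = 0 - j202.4 Ω
Step 3 — Parallel combination: 1/Z_total = 1/R + 1/L + 1/C; Z_total = 9.273 + j59.89 Ω = 60.6∠81.2° Ω.

Z = 9.273 + j59.89 Ω = 60.6∠81.2° Ω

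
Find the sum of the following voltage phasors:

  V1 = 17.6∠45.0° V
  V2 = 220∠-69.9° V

Step 1 — Convert each phasor to rectangular form:
  V1 = 17.6·(cos(45.0°) + j·sin(45.0°)) = 12.45 + j12.45 V
  V2 = 220·(cos(-69.9°) + j·sin(-69.9°)) = 75.61 - j206.6 V
Step 2 — Sum components: V_total = 88.05 - j194.2 V.
Step 3 — Convert to polar: |V_total| = 213.2 V, ∠V_total = -65.6°.

V_total = 213.2∠-65.6° V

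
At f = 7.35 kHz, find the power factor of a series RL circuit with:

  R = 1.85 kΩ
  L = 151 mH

Step 1 — Angular frequency: ω = 2π·f = 2π·7350 = 4.618e+04 rad/s.
Step 2 — Component impedances:
  R: Z = R = 1850 Ω
  L: Z = jωL = j·4.618e+04·0.151 = 0 + j6973 Ω
Step 3 — Series combination: Z_total = R + L = 1850 + j6973 Ω = 7215∠75.1° Ω.
Step 4 — Power factor: PF = cos(φ) = Re(Z)/|Z| = 1850/7215 = 0.2564.
Step 5 — Type: Im(Z) = 6973 ⇒ lagging (phase φ = 75.1°).

PF = 0.2564 (lagging, φ = 75.1°)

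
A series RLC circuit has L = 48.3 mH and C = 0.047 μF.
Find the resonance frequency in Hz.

Step 1 — Resonance condition Im(Z)=0 gives ω₀ = 1/√(LC).
Step 2 — ω₀ = 1/√(0.0483·4.7e-08) = 2.099e+04 rad/s.
Step 3 — f₀ = ω₀/(2π) = 3340 Hz.

f₀ = 3340 Hz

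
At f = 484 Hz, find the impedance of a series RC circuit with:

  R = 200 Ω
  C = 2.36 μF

Step 1 — Angular frequency: ω = 2π·f = 2π·484 = 3041 rad/s.
Step 2 — Component impedances:
  R: Z = R = 200 Ω
  C: Z = 1/(jωC) = -j/(ω·C) = 0 - j139.3 Ω
Step 3 — Series combination: Z_total = R + C = 200 - j139.3 Ω = 243.8∠-34.9° Ω.

Z = 200 - j139.3 Ω = 243.8∠-34.9° Ω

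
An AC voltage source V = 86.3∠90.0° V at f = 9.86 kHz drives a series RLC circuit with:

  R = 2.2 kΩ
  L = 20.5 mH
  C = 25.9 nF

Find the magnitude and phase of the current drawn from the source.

Step 1 — Angular frequency: ω = 2π·f = 2π·9860 = 6.195e+04 rad/s.
Step 2 — Component impedances:
  R: Z = R = 2200 Ω
  L: Z = jωL = j·6.195e+04·0.0205 = 0 + j1270 Ω
  C: Z = 1/(jωC) = -j/(ω·C) = 0 - j623.2 Ω
Step 3 — Series combination: Z_total = R + L + C = 2200 + j646.8 Ω = 2293∠16.4° Ω.
Step 4 — Source phasor: V = 86.3∠90.0° V = 0 + j86.3 V.
Step 5 — Ohm's law: I = V / Z_total = (0 + j86.3) / (2200 + j646.8) = 0.01062 + j0.03611 A.
Step 6 — Convert to polar: |I| = 0.03763 A, ∠I = 73.6°.

I = 0.03763∠73.6° A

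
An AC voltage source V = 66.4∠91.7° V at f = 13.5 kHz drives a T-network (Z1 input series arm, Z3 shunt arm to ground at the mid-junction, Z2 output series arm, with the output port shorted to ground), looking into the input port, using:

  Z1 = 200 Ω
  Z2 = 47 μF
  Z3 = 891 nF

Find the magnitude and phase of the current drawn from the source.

Step 1 — Angular frequency: ω = 2π·f = 2π·1.35e+04 = 8.482e+04 rad/s.
Step 2 — Component impedances:
  Z1: Z = R = 200 Ω
  Z2: Z = 1/(jωC) = -j/(ω·C) = 0 - j0.2508 Ω
  Z3: Z = 1/(jωC) = -j/(ω·C) = 0 - j13.23 Ω
Step 3 — With the output port shorted to ground, the output series arm Z2 runs from the junction to ground; the shunt arm Z3 also runs from the junction to ground. They appear in parallel: Z3 || Z2 = 0 - j0.2462 Ω.
Step 4 — Series with input arm Z1: Z_in = Z1 + (Z3 || Z2) = 200 - j0.2462 Ω = 200∠-0.1° Ω.
Step 5 — Source phasor: V = 66.4∠91.7° V = -1.97 + j66.37 V.
Step 6 — Ohm's law: I = V / Z_total = (-1.97 + j66.37) / (200 - j0.2462) = -0.01026 + j0.3318 A.
Step 7 — Convert to polar: |I| = 0.332 A, ∠I = 91.8°.

I = 0.332∠91.8° A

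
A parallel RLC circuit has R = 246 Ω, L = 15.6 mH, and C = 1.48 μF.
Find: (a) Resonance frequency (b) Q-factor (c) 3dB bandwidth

Step 1 — Resonance: ω₀ = 1/√(LC) = 1/√(0.0156·1.48e-06) = 6581 rad/s.
Step 2 — f₀ = ω₀/(2π) = 1047 Hz.
Step 3 — Parallel Q: Q = R/(ω₀L) = 246/(6581·0.0156) = 2.396.
Step 4 — Bandwidth: Δω = ω₀/Q = 2747 rad/s; BW = Δω/(2π) = 437.1 Hz.

(a) f₀ = 1047 Hz  (b) Q = 2.396  (c) BW = 437.1 Hz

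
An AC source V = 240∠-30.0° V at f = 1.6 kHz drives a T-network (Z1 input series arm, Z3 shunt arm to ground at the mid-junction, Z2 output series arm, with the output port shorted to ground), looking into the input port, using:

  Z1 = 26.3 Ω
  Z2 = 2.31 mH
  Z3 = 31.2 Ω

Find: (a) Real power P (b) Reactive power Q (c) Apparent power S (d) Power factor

Step 1 — Angular frequency: ω = 2π·f = 2π·1600 = 1.005e+04 rad/s.
Step 2 — Component impedances:
  Z1: Z = R = 26.3 Ω
  Z2: Z = jωL = j·1.005e+04·0.00231 = 0 + j23.22 Ω
  Z3: Z = R = 31.2 Ω
Step 3 — With the output port shorted to ground, the output series arm Z2 runs from the junction to ground; the shunt arm Z3 also runs from the junction to ground. They appear in parallel: Z3 || Z2 = 11.12 + j14.94 Ω.
Step 4 — Series with input arm Z1: Z_in = Z1 + (Z3 || Z2) = 37.42 + j14.94 Ω = 40.3∠21.8° Ω.
Step 5 — Source phasor: V = 240∠-30.0° V = 207.8 - j120 V.
Step 6 — Current: I = V / Z = 3.686 - j4.678 A = 5.956∠-51.8° A.
Step 7 — Complex power: S = V·I* = 1327 + j530.1 VA.
Step 8 — Real power: P = Re(S) = 1327 W.
Step 9 — Reactive power: Q = Im(S) = 530.1 VAR.
Step 10 — Apparent power: |S| = 1429 VA.
Step 11 — Power factor: PF = P/|S| = 0.9287 (lagging).

(a) P = 1327 W  (b) Q = 530.1 VAR  (c) S = 1429 VA  (d) PF = 0.9287 (lagging)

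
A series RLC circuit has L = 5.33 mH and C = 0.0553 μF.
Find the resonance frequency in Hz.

Step 1 — Resonance condition Im(Z)=0 gives ω₀ = 1/√(LC).
Step 2 — ω₀ = 1/√(0.00533·5.53e-08) = 5.825e+04 rad/s.
Step 3 — f₀ = ω₀/(2π) = 9270 Hz.

f₀ = 9270 Hz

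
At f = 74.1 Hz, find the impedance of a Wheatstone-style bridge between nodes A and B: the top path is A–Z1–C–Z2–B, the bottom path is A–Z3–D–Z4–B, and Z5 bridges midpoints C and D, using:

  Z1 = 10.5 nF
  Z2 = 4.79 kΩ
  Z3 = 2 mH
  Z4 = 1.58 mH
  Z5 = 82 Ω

Step 1 — Angular frequency: ω = 2π·f = 2π·74.1 = 465.6 rad/s.
Step 2 — Component impedances:
  Z1: Z = 1/(jωC) = -j/(ω·C) = 0 - j2.046e+05 Ω
  Z2: Z = R = 4790 Ω
  Z3: Z = jωL = j·465.6·0.002 = 0 + j0.9312 Ω
  Z4: Z = jωL = j·465.6·0.00158 = 0 + j0.7356 Ω
  Z5: Z = R = 82 Ω
Step 3 — Bridge requires nodal analysis (the Z5 bridge couples midpoints C and D, so the two paths cannot be reduced to a simple series/parallel combination). Setting node B to ground and injecting 1 A at node A, the 3-node admittance system at A, C, D solves to V_A = Z_AB = 0.0001111 + j1.667 Ω = 1.667∠90.0° Ω.

Z = 0.0001111 + j1.667 Ω = 1.667∠90.0° Ω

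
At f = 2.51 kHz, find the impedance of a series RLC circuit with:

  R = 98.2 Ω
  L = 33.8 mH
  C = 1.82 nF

Step 1 — Angular frequency: ω = 2π·f = 2π·2510 = 1.577e+04 rad/s.
Step 2 — Component impedances:
  R: Z = R = 98.2 Ω
  L: Z = jωL = j·1.577e+04·0.0338 = 0 + j533.1 Ω
  C: Z = 1/(jωC) = -j/(ω·C) = 0 - j3.484e+04 Ω
Step 3 — Series combination: Z_total = R + L + C = 98.2 - j3.431e+04 Ω = 3.431e+04∠-89.8° Ω.

Z = 98.2 - j3.431e+04 Ω = 3.431e+04∠-89.8° Ω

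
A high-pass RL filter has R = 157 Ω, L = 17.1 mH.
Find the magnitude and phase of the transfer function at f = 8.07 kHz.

Step 1 — Angular frequency: ω = 2π·8070 = 5.071e+04 rad/s.
Step 2 — Transfer function: H(jω) = jωL/(R + jωL).
Step 3 — Numerator jωL = j·867.1; denominator R + jωL = 157 + j867.1.
Step 4 — H = 0.9683 + j0.1753.
Step 5 — Magnitude: |H| = 0.984 (-0.1 dB); phase: φ = 10.3°.

|H| = 0.984 (-0.1 dB), φ = 10.3°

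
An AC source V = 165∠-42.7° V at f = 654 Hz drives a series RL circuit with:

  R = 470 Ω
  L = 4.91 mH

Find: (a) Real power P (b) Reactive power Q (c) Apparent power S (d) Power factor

Step 1 — Angular frequency: ω = 2π·f = 2π·654 = 4109 rad/s.
Step 2 — Component impedances:
  R: Z = R = 470 Ω
  L: Z = jωL = j·4109·0.00491 = 0 + j20.18 Ω
Step 3 — Series combination: Z_total = R + L = 470 + j20.18 Ω = 470.4∠2.5° Ω.
Step 4 — Source phasor: V = 165∠-42.7° V = 121.3 - j111.9 V.
Step 5 — Current: I = V / Z = 0.2473 - j0.2487 A = 0.3507∠-45.2° A.
Step 6 — Complex power: S = V·I* = 57.82 + j2.482 VA.
Step 7 — Real power: P = Re(S) = 57.82 W.
Step 8 — Reactive power: Q = Im(S) = 2.482 VAR.
Step 9 — Apparent power: |S| = 57.87 VA.
Step 10 — Power factor: PF = P/|S| = 0.9991 (lagging).

(a) P = 57.82 W  (b) Q = 2.482 VAR  (c) S = 57.87 VA  (d) PF = 0.9991 (lagging)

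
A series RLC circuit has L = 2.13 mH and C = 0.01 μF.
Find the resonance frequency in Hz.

Step 1 — Resonance condition Im(Z)=0 gives ω₀ = 1/√(LC).
Step 2 — ω₀ = 1/√(0.00213·1e-08) = 2.167e+05 rad/s.
Step 3 — f₀ = ω₀/(2π) = 3.449e+04 Hz.

f₀ = 3.449e+04 Hz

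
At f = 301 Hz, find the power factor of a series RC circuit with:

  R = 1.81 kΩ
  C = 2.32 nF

Step 1 — Angular frequency: ω = 2π·f = 2π·301 = 1891 rad/s.
Step 2 — Component impedances:
  R: Z = R = 1810 Ω
  C: Z = 1/(jωC) = -j/(ω·C) = 0 - j2.279e+05 Ω
Step 3 — Series combination: Z_total = R + C = 1810 - j2.279e+05 Ω = 2.279e+05∠-89.5° Ω.
Step 4 — Power factor: PF = cos(φ) = Re(Z)/|Z| = 1810/2.2792e+05 = 0.007941.
Step 5 — Type: Im(Z) = -2.279e+05 ⇒ leading (phase φ = -89.5°).

PF = 0.007941 (leading, φ = -89.5°)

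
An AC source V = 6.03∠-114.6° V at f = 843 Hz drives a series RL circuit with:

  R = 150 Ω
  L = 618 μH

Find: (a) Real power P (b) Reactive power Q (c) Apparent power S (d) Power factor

Step 1 — Angular frequency: ω = 2π·f = 2π·843 = 5297 rad/s.
Step 2 — Component impedances:
  R: Z = R = 150 Ω
  L: Z = jωL = j·5297·0.000618 = 0 + j3.273 Ω
Step 3 — Series combination: Z_total = R + L = 150 + j3.273 Ω = 150∠1.3° Ω.
Step 4 — Source phasor: V = 6.03∠-114.6° V = -2.51 - j5.483 V.
Step 5 — Current: I = V / Z = -0.01752 - j0.03617 A = 0.04019∠-115.9° A.
Step 6 — Complex power: S = V·I* = 0.2423 + j0.005287 VA.
Step 7 — Real power: P = Re(S) = 0.2423 W.
Step 8 — Reactive power: Q = Im(S) = 0.005287 VAR.
Step 9 — Apparent power: |S| = 0.2423 VA.
Step 10 — Power factor: PF = P/|S| = 0.9998 (lagging).

(a) P = 0.2423 W  (b) Q = 0.005287 VAR  (c) S = 0.2423 VA  (d) PF = 0.9998 (lagging)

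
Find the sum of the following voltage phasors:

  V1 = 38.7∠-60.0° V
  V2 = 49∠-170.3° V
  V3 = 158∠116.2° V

Step 1 — Convert each phasor to rectangular form:
  V1 = 38.7·(cos(-60.0°) + j·sin(-60.0°)) = 19.35 - j33.52 V
  V2 = 49·(cos(-170.3°) + j·sin(-170.3°)) = -48.3 - j8.256 V
  V3 = 158·(cos(116.2°) + j·sin(116.2°)) = -69.76 + j141.8 V
Step 2 — Sum components: V_total = -98.71 + j100 V.
Step 3 — Convert to polar: |V_total| = 140.5 V, ∠V_total = 134.6°.

V_total = 140.5∠134.6° V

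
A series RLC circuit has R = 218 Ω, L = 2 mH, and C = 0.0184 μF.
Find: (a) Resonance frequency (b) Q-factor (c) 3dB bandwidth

Step 1 — Resonance: ω₀ = 1/√(LC) = 1/√(0.002·1.84e-08) = 1.648e+05 rad/s.
Step 2 — f₀ = ω₀/(2π) = 2.624e+04 Hz.
Step 3 — Series Q: Q = ω₀L/R = 1.648e+05·0.002/218 = 1.512.
Step 4 — Bandwidth: Δω = ω₀/Q = 1.09e+05 rad/s; BW = Δω/(2π) = 1.735e+04 Hz.

(a) f₀ = 2.624e+04 Hz  (b) Q = 1.512  (c) BW = 1.735e+04 Hz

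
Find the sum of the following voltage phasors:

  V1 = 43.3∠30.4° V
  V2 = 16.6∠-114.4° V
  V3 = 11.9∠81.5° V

Step 1 — Convert each phasor to rectangular form:
  V1 = 43.3·(cos(30.4°) + j·sin(30.4°)) = 37.35 + j21.91 V
  V2 = 16.6·(cos(-114.4°) + j·sin(-114.4°)) = -6.858 - j15.12 V
  V3 = 11.9·(cos(81.5°) + j·sin(81.5°)) = 1.759 + j11.77 V
Step 2 — Sum components: V_total = 32.25 + j18.56 V.
Step 3 — Convert to polar: |V_total| = 37.21 V, ∠V_total = 29.9°.

V_total = 37.21∠29.9° V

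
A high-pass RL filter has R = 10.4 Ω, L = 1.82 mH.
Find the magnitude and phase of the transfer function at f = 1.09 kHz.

Step 1 — Angular frequency: ω = 2π·1090 = 6849 rad/s.
Step 2 — Transfer function: H(jω) = jωL/(R + jωL).
Step 3 — Numerator jωL = j·12.46; denominator R + jωL = 10.4 + j12.46.
Step 4 — H = 0.5896 + j0.4919.
Step 5 — Magnitude: |H| = 0.7678 (-2.3 dB); phase: φ = 39.8°.

|H| = 0.7678 (-2.3 dB), φ = 39.8°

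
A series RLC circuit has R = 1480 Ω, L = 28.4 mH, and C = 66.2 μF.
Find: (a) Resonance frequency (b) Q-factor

Step 1 — Resonance condition Im(Z)=0 gives ω₀ = 1/√(LC).
Step 2 — ω₀ = 1/√(0.0284·6.62e-05) = 729.3 rad/s.
Step 3 — f₀ = ω₀/(2π) = 116.1 Hz.
Step 4 — Series Q: Q = ω₀L/R = 729.3·0.0284/1480 = 0.01399.

(a) f₀ = 116.1 Hz  (b) Q = 0.01399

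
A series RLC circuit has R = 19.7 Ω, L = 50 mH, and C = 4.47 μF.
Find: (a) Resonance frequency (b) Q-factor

Step 1 — Resonance condition Im(Z)=0 gives ω₀ = 1/√(LC).
Step 2 — ω₀ = 1/√(0.05·4.47e-06) = 2115 rad/s.
Step 3 — f₀ = ω₀/(2π) = 336.7 Hz.
Step 4 — Series Q: Q = ω₀L/R = 2115·0.05/19.7 = 5.369.

(a) f₀ = 336.7 Hz  (b) Q = 5.369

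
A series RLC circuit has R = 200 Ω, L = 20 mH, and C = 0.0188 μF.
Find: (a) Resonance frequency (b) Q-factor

Step 1 — Resonance condition Im(Z)=0 gives ω₀ = 1/√(LC).
Step 2 — ω₀ = 1/√(0.02·1.88e-08) = 5.157e+04 rad/s.
Step 3 — f₀ = ω₀/(2π) = 8208 Hz.
Step 4 — Series Q: Q = ω₀L/R = 5.157e+04·0.02/200 = 5.157.

(a) f₀ = 8208 Hz  (b) Q = 5.157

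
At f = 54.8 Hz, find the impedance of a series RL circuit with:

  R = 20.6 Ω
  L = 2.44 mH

Step 1 — Angular frequency: ω = 2π·f = 2π·54.8 = 344.3 rad/s.
Step 2 — Component impedances:
  R: Z = R = 20.6 Ω
  L: Z = jωL = j·344.3·0.00244 = 0 + j0.8401 Ω
Step 3 — Series combination: Z_total = R + L = 20.6 + j0.8401 Ω = 20.62∠2.3° Ω.

Z = 20.6 + j0.8401 Ω = 20.62∠2.3° Ω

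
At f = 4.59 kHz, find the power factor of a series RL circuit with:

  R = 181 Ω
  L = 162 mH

Step 1 — Angular frequency: ω = 2π·f = 2π·4590 = 2.884e+04 rad/s.
Step 2 — Component impedances:
  R: Z = R = 181 Ω
  L: Z = jωL = j·2.884e+04·0.162 = 0 + j4672 Ω
Step 3 — Series combination: Z_total = R + L = 181 + j4672 Ω = 4676∠87.8° Ω.
Step 4 — Power factor: PF = cos(φ) = Re(Z)/|Z| = 181/4676 = 0.03871.
Step 5 — Type: Im(Z) = 4672 ⇒ lagging (phase φ = 87.8°).

PF = 0.03871 (lagging, φ = 87.8°)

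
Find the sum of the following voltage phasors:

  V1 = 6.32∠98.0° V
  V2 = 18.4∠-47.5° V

Step 1 — Convert each phasor to rectangular form:
  V1 = 6.32·(cos(98.0°) + j·sin(98.0°)) = -0.8796 + j6.258 V
  V2 = 18.4·(cos(-47.5°) + j·sin(-47.5°)) = 12.43 - j13.57 V
Step 2 — Sum components: V_total = 11.55 - j7.307 V.
Step 3 — Convert to polar: |V_total| = 13.67 V, ∠V_total = -32.3°.

V_total = 13.67∠-32.3° V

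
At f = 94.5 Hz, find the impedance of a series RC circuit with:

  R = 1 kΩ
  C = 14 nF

Step 1 — Angular frequency: ω = 2π·f = 2π·94.5 = 593.8 rad/s.
Step 2 — Component impedances:
  R: Z = R = 1000 Ω
  C: Z = 1/(jωC) = -j/(ω·C) = 0 - j1.203e+05 Ω
Step 3 — Series combination: Z_total = R + C = 1000 - j1.203e+05 Ω = 1.203e+05∠-89.5° Ω.

Z = 1000 - j1.203e+05 Ω = 1.203e+05∠-89.5° Ω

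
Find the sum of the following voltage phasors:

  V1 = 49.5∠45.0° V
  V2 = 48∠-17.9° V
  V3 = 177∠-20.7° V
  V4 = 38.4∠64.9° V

Step 1 — Convert each phasor to rectangular form:
  V1 = 49.5·(cos(45.0°) + j·sin(45.0°)) = 35 + j35 V
  V2 = 48·(cos(-17.9°) + j·sin(-17.9°)) = 45.68 - j14.75 V
  V3 = 177·(cos(-20.7°) + j·sin(-20.7°)) = 165.6 - j62.57 V
  V4 = 38.4·(cos(64.9°) + j·sin(64.9°)) = 16.29 + j34.77 V
Step 2 — Sum components: V_total = 262.5 - j7.543 V.
Step 3 — Convert to polar: |V_total| = 262.6 V, ∠V_total = -1.6°.

V_total = 262.6∠-1.6° V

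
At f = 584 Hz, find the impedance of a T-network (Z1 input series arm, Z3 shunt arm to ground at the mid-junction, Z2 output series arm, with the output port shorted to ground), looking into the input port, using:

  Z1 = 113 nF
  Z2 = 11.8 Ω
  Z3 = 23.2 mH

Step 1 — Angular frequency: ω = 2π·f = 2π·584 = 3669 rad/s.
Step 2 — Component impedances:
  Z1: Z = 1/(jωC) = -j/(ω·C) = 0 - j2412 Ω
  Z2: Z = R = 11.8 Ω
  Z3: Z = jωL = j·3669·0.0232 = 0 + j85.13 Ω
Step 3 — With the output port shorted to ground, the output series arm Z2 runs from the junction to ground; the shunt arm Z3 also runs from the junction to ground. They appear in parallel: Z3 || Z2 = 11.58 + j1.605 Ω.
Step 4 — Series with input arm Z1: Z_in = Z1 + (Z3 || Z2) = 11.58 - j2410 Ω = 2410∠-89.7° Ω.

Z = 11.58 - j2410 Ω = 2410∠-89.7° Ω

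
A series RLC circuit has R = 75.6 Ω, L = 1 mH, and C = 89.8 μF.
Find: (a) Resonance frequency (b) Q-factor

Step 1 — Resonance condition Im(Z)=0 gives ω₀ = 1/√(LC).
Step 2 — ω₀ = 1/√(0.001·8.98e-05) = 3337 rad/s.
Step 3 — f₀ = ω₀/(2π) = 531.1 Hz.
Step 4 — Series Q: Q = ω₀L/R = 3337·0.001/75.6 = 0.04414.

(a) f₀ = 531.1 Hz  (b) Q = 0.04414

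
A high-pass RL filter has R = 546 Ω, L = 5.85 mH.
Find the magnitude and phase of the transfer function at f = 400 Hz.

Step 1 — Angular frequency: ω = 2π·400 = 2513 rad/s.
Step 2 — Transfer function: H(jω) = jωL/(R + jωL).
Step 3 — Numerator jωL = j·14.7; denominator R + jωL = 546 + j14.7.
Step 4 — H = 0.0007246 + j0.02691.
Step 5 — Magnitude: |H| = 0.02692 (-31.4 dB); phase: φ = 88.5°.

|H| = 0.02692 (-31.4 dB), φ = 88.5°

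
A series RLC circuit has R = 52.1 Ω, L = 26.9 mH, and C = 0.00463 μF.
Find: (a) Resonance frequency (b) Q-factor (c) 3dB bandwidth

Step 1 — Resonance: ω₀ = 1/√(LC) = 1/√(0.0269·4.63e-09) = 8.961e+04 rad/s.
Step 2 — f₀ = ω₀/(2π) = 1.426e+04 Hz.
Step 3 — Series Q: Q = ω₀L/R = 8.961e+04·0.0269/52.1 = 46.26.
Step 4 — Bandwidth: Δω = ω₀/Q = 1937 rad/s; BW = Δω/(2π) = 308.3 Hz.

(a) f₀ = 1.426e+04 Hz  (b) Q = 46.26  (c) BW = 308.3 Hz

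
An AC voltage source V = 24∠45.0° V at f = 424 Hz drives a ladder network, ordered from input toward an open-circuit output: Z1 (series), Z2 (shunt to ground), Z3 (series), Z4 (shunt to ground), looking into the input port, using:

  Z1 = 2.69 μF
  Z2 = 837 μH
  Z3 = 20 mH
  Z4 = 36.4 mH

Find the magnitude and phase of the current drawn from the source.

Step 1 — Angular frequency: ω = 2π·f = 2π·424 = 2664 rad/s.
Step 2 — Component impedances:
  Z1: Z = 1/(jωC) = -j/(ω·C) = 0 - j139.5 Ω
  Z2: Z = jωL = j·2664·0.000837 = 0 + j2.23 Ω
  Z3: Z = jωL = j·2664·0.02 = 0 + j53.28 Ω
  Z4: Z = jωL = j·2664·0.0364 = 0 + j96.97 Ω
Step 3 — Ladder network (open output): work backward from the far end, alternating series and parallel combinations. Z_in = 0 - j137.3 Ω = 137.3∠-90.0° Ω.
Step 4 — Source phasor: V = 24∠45.0° V = 16.97 + j16.97 V.
Step 5 — Ohm's law: I = V / Z_total = (16.97 + j16.97) / (0 - j137.3) = -0.1236 + j0.1236 A.
Step 6 — Convert to polar: |I| = 0.1747 A, ∠I = 135.0°.

I = 0.1747∠135.0° A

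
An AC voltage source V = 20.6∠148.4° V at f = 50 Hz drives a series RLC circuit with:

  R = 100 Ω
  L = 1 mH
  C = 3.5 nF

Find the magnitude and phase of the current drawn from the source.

Step 1 — Angular frequency: ω = 2π·f = 2π·50 = 314.2 rad/s.
Step 2 — Component impedances:
  R: Z = R = 100 Ω
  L: Z = jωL = j·314.2·0.001 = 0 + j0.3142 Ω
  C: Z = 1/(jωC) = -j/(ω·C) = 0 - j9.095e+05 Ω
Step 3 — Series combination: Z_total = R + L + C = 100 - j9.095e+05 Ω = 9.095e+05∠-90.0° Ω.
Step 4 — Source phasor: V = 20.6∠148.4° V = -17.55 + j10.79 V.
Step 5 — Ohm's law: I = V / Z_total = (-17.55 + j10.79) / (100 - j9.095e+05) = -1.187e-05 - j1.929e-05 A.
Step 6 — Convert to polar: |I| = 2.265e-05 A, ∠I = -121.6°.

I = 2.265e-05∠-121.6° A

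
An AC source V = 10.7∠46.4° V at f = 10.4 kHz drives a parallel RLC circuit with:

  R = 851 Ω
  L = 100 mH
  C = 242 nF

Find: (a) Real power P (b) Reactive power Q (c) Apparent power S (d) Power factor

Step 1 — Angular frequency: ω = 2π·f = 2π·1.04e+04 = 6.535e+04 rad/s.
Step 2 — Component impedances:
  R: Z = R = 851 Ω
  L: Z = jωL = j·6.535e+04·0.1 = 0 + j6535 Ω
  C: Z = 1/(jωC) = -j/(ω·C) = 0 - j63.24 Ω
Step 3 — Parallel combination: 1/Z_total = 1/R + 1/L + 1/C; Z_total = 4.765 - j63.5 Ω = 63.68∠-85.7° Ω.
Step 4 — Source phasor: V = 10.7∠46.4° V = 7.379 + j7.749 V.
Step 5 — Current: I = V / Z = -0.1127 + j0.1247 A = 0.168∠132.1° A.
Step 6 — Complex power: S = V·I* = 0.1345 - j1.793 VA.
Step 7 — Real power: P = Re(S) = 0.1345 W.
Step 8 — Reactive power: Q = Im(S) = -1.793 VAR.
Step 9 — Apparent power: |S| = 1.798 VA.
Step 10 — Power factor: PF = P/|S| = 0.07482 (leading).

(a) P = 0.1345 W  (b) Q = -1.793 VAR  (c) S = 1.798 VA  (d) PF = 0.07482 (leading)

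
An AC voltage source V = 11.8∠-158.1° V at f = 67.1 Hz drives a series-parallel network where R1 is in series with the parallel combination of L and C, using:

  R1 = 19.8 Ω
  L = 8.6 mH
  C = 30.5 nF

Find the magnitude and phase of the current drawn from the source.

Step 1 — Angular frequency: ω = 2π·f = 2π·67.1 = 421.6 rad/s.
Step 2 — Component impedances:
  R1: Z = R = 19.8 Ω
  L: Z = jωL = j·421.6·0.0086 = 0 + j3.626 Ω
  C: Z = 1/(jωC) = -j/(ω·C) = 0 - j7.777e+04 Ω
Step 3 — Parallel branch: L || C = 1/(1/L + 1/C) = 0 + j3.626 Ω.
Step 4 — Series with R1: Z_total = R1 + (L || C) = 19.8 + j3.626 Ω = 20.13∠10.4° Ω.
Step 5 — Source phasor: V = 11.8∠-158.1° V = -10.95 - j4.401 V.
Step 6 — Ohm's law: I = V / Z_total = (-10.95 - j4.401) / (19.8 + j3.626) = -0.5744 - j0.1171 A.
Step 7 — Convert to polar: |I| = 0.5862 A, ∠I = -168.5°.

I = 0.5862∠-168.5° A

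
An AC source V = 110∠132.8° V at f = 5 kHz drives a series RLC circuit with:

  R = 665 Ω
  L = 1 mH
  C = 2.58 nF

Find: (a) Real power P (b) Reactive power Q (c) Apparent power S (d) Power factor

Step 1 — Angular frequency: ω = 2π·f = 2π·5000 = 3.142e+04 rad/s.
Step 2 — Component impedances:
  R: Z = R = 665 Ω
  L: Z = jωL = j·3.142e+04·0.001 = 0 + j31.42 Ω
  C: Z = 1/(jωC) = -j/(ω·C) = 0 - j1.234e+04 Ω
Step 3 — Series combination: Z_total = R + L + C = 665 - j1.231e+04 Ω = 1.232e+04∠-86.9° Ω.
Step 4 — Source phasor: V = 110∠132.8° V = -74.74 + j80.71 V.
Step 5 — Current: I = V / Z = -0.006867 - j0.005702 A = 0.008926∠-140.3° A.
Step 6 — Complex power: S = V·I* = 0.05298 - j0.9804 VA.
Step 7 — Real power: P = Re(S) = 0.05298 W.
Step 8 — Reactive power: Q = Im(S) = -0.9804 VAR.
Step 9 — Apparent power: |S| = 0.9818 VA.
Step 10 — Power factor: PF = P/|S| = 0.05396 (leading).

(a) P = 0.05298 W  (b) Q = -0.9804 VAR  (c) S = 0.9818 VA  (d) PF = 0.05396 (leading)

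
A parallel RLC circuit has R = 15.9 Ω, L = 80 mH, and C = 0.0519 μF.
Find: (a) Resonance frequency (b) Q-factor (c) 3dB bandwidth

Step 1 — Resonance: ω₀ = 1/√(LC) = 1/√(0.08·5.19e-08) = 1.552e+04 rad/s.
Step 2 — f₀ = ω₀/(2π) = 2470 Hz.
Step 3 — Parallel Q: Q = R/(ω₀L) = 15.9/(1.552e+04·0.08) = 0.01281.
Step 4 — Bandwidth: Δω = ω₀/Q = 1.212e+06 rad/s; BW = Δω/(2π) = 1.929e+05 Hz.

(a) f₀ = 2470 Hz  (b) Q = 0.01281  (c) BW = 1.929e+05 Hz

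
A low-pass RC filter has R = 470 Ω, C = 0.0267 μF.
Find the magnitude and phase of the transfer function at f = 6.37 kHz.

Step 1 — Angular frequency: ω = 2π·6370 = 4.002e+04 rad/s.
Step 2 — Transfer function: H(jω) = 1/(1 + jωRC).
Step 3 — Denominator: 1 + jωRC = 1 + j·4.002e+04·470·2.67e-08 = 1 + j0.5023.
Step 4 — H = 0.7986 - j0.4011.
Step 5 — Magnitude: |H| = 0.8936 (-1.0 dB); phase: φ = -26.7°.

|H| = 0.8936 (-1.0 dB), φ = -26.7°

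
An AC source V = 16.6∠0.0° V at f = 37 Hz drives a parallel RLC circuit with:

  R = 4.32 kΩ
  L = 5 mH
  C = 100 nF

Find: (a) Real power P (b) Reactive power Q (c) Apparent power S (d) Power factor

Step 1 — Angular frequency: ω = 2π·f = 2π·37 = 232.5 rad/s.
Step 2 — Component impedances:
  R: Z = R = 4320 Ω
  L: Z = jωL = j·232.5·0.005 = 0 + j1.162 Ω
  C: Z = 1/(jωC) = -j/(ω·C) = 0 - j4.301e+04 Ω
Step 3 — Parallel combination: 1/Z_total = 1/R + 1/L + 1/C; Z_total = 0.0003128 + j1.162 Ω = 1.162∠90.0° Ω.
Step 4 — Source phasor: V = 16.6∠0.0° V = 16.6 V.
Step 5 — Current: I = V / Z = 0.003843 - j14.28 A = 14.28∠-90.0° A.
Step 6 — Complex power: S = V·I* = 0.06379 + j237.1 VA.
Step 7 — Real power: P = Re(S) = 0.06379 W.
Step 8 — Reactive power: Q = Im(S) = 237.1 VAR.
Step 9 — Apparent power: |S| = 237.1 VA.
Step 10 — Power factor: PF = P/|S| = 0.0002691 (lagging).

(a) P = 0.06379 W  (b) Q = 237.1 VAR  (c) S = 237.1 VA  (d) PF = 0.0002691 (lagging)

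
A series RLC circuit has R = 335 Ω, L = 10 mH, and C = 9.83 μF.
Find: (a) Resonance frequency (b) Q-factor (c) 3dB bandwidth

Step 1 — Resonance: ω₀ = 1/√(LC) = 1/√(0.01·9.83e-06) = 3190 rad/s.
Step 2 — f₀ = ω₀/(2π) = 507.6 Hz.
Step 3 — Series Q: Q = ω₀L/R = 3190·0.01/335 = 0.09521.
Step 4 — Bandwidth: Δω = ω₀/Q = 3.35e+04 rad/s; BW = Δω/(2π) = 5332 Hz.

(a) f₀ = 507.6 Hz  (b) Q = 0.09521  (c) BW = 5332 Hz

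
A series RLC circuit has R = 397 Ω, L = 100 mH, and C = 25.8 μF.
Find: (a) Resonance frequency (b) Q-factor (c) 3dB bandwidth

Step 1 — Resonance: ω₀ = 1/√(LC) = 1/√(0.1·2.58e-05) = 622.6 rad/s.
Step 2 — f₀ = ω₀/(2π) = 99.09 Hz.
Step 3 — Series Q: Q = ω₀L/R = 622.6·0.1/397 = 0.1568.
Step 4 — Bandwidth: Δω = ω₀/Q = 3970 rad/s; BW = Δω/(2π) = 631.8 Hz.

(a) f₀ = 99.09 Hz  (b) Q = 0.1568  (c) BW = 631.8 Hz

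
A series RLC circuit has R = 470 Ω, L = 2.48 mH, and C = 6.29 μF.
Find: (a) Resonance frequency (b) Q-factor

Step 1 — Resonance condition Im(Z)=0 gives ω₀ = 1/√(LC).
Step 2 — ω₀ = 1/√(0.00248·6.29e-06) = 8007 rad/s.
Step 3 — f₀ = ω₀/(2π) = 1274 Hz.
Step 4 — Series Q: Q = ω₀L/R = 8007·0.00248/470 = 0.04225.

(a) f₀ = 1274 Hz  (b) Q = 0.04225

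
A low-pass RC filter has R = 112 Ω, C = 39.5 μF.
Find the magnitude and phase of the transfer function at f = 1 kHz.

Step 1 — Angular frequency: ω = 2π·1000 = 6283 rad/s.
Step 2 — Transfer function: H(jω) = 1/(1 + jωRC).
Step 3 — Denominator: 1 + jωRC = 1 + j·6283·112·3.95e-05 = 1 + j27.8.
Step 4 — H = 0.001293 - j0.03593.
Step 5 — Magnitude: |H| = 0.03595 (-28.9 dB); phase: φ = -87.9°.

|H| = 0.03595 (-28.9 dB), φ = -87.9°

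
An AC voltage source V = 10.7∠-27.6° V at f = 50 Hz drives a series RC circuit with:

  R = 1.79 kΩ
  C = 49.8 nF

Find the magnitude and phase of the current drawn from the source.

Step 1 — Angular frequency: ω = 2π·f = 2π·50 = 314.2 rad/s.
Step 2 — Component impedances:
  R: Z = R = 1790 Ω
  C: Z = 1/(jωC) = -j/(ω·C) = 0 - j6.392e+04 Ω
Step 3 — Series combination: Z_total = R + C = 1790 - j6.392e+04 Ω = 6.394e+04∠-88.4° Ω.
Step 4 — Source phasor: V = 10.7∠-27.6° V = 9.482 - j4.957 V.
Step 5 — Ohm's law: I = V / Z_total = (9.482 - j4.957) / (1790 - j6.392e+04) = 8.165e-05 + j0.0001461 A.
Step 6 — Convert to polar: |I| = 0.0001673 A, ∠I = 60.8°.

I = 0.0001673∠60.8° A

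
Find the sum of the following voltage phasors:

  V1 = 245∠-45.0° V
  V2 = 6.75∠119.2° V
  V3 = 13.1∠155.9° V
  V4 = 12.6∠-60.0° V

Step 1 — Convert each phasor to rectangular form:
  V1 = 245·(cos(-45.0°) + j·sin(-45.0°)) = 173.2 - j173.2 V
  V2 = 6.75·(cos(119.2°) + j·sin(119.2°)) = -3.293 + j5.892 V
  V3 = 13.1·(cos(155.9°) + j·sin(155.9°)) = -11.96 + j5.349 V
  V4 = 12.6·(cos(-60.0°) + j·sin(-60.0°)) = 6.3 - j10.91 V
Step 2 — Sum components: V_total = 164.3 - j172.9 V.
Step 3 — Convert to polar: |V_total| = 238.5 V, ∠V_total = -46.5°.

V_total = 238.5∠-46.5° V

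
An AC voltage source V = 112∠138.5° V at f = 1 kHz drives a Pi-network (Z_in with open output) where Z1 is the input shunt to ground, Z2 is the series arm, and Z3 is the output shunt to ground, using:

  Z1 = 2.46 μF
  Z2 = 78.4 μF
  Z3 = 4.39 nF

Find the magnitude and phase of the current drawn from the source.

Step 1 — Angular frequency: ω = 2π·f = 2π·1000 = 6283 rad/s.
Step 2 — Component impedances:
  Z1: Z = 1/(jωC) = -j/(ω·C) = 0 - j64.7 Ω
  Z2: Z = 1/(jωC) = -j/(ω·C) = 0 - j2.03 Ω
  Z3: Z = 1/(jωC) = -j/(ω·C) = 0 - j3.625e+04 Ω
Step 3 — With open output, the series arm Z2 and the output shunt Z3 appear in series to ground: Z2 + Z3 = 0 - j3.626e+04 Ω.
Step 4 — Parallel with input shunt Z1: Z_in = Z1 || (Z2 + Z3) = 0 - j64.58 Ω = 64.58∠-90.0° Ω.
Step 5 — Source phasor: V = 112∠138.5° V = -83.88 + j74.21 V.
Step 6 — Ohm's law: I = V / Z_total = (-83.88 + j74.21) / (0 - j64.58) = -1.149 - j1.299 A.
Step 7 — Convert to polar: |I| = 1.734 A, ∠I = -131.5°.

I = 1.734∠-131.5° A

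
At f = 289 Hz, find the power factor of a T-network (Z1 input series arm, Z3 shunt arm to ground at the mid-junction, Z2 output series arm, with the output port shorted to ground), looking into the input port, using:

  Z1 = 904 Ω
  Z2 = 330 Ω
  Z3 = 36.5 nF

Step 1 — Angular frequency: ω = 2π·f = 2π·289 = 1816 rad/s.
Step 2 — Component impedances:
  Z1: Z = R = 904 Ω
  Z2: Z = R = 330 Ω
  Z3: Z = 1/(jωC) = -j/(ω·C) = 0 - j1.509e+04 Ω
Step 3 — With the output port shorted to ground, the output series arm Z2 runs from the junction to ground; the shunt arm Z3 also runs from the junction to ground. They appear in parallel: Z3 || Z2 = 329.8 - j7.214 Ω.
Step 4 — Series with input arm Z1: Z_in = Z1 + (Z3 || Z2) = 1234 - j7.214 Ω = 1234∠-0.3° Ω.
Step 5 — Power factor: PF = cos(φ) = Re(Z)/|Z| = 1234/1234 = 1.
Step 6 — Type: Im(Z) = -7.214 ⇒ leading (phase φ = -0.3°).

PF = 1 (leading, φ = -0.3°)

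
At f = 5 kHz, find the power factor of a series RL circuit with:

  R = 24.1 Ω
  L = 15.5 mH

Step 1 — Angular frequency: ω = 2π·f = 2π·5000 = 3.142e+04 rad/s.
Step 2 — Component impedances:
  R: Z = R = 24.1 Ω
  L: Z = jωL = j·3.142e+04·0.0155 = 0 + j486.9 Ω
Step 3 — Series combination: Z_total = R + L = 24.1 + j486.9 Ω = 487.5∠87.2° Ω.
Step 4 — Power factor: PF = cos(φ) = Re(Z)/|Z| = 24.1/487.54 = 0.04943.
Step 5 — Type: Im(Z) = 486.9 ⇒ lagging (phase φ = 87.2°).

PF = 0.04943 (lagging, φ = 87.2°)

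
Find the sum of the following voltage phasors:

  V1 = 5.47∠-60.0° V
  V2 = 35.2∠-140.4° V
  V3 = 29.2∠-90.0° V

Step 1 — Convert each phasor to rectangular form:
  V1 = 5.47·(cos(-60.0°) + j·sin(-60.0°)) = 2.735 - j4.737 V
  V2 = 35.2·(cos(-140.4°) + j·sin(-140.4°)) = -27.12 - j22.44 V
  V3 = 29.2·(cos(-90.0°) + j·sin(-90.0°)) = 0 - j29.2 V
Step 2 — Sum components: V_total = -24.39 - j56.37 V.
Step 3 — Convert to polar: |V_total| = 61.42 V, ∠V_total = -113.4°.

V_total = 61.42∠-113.4° V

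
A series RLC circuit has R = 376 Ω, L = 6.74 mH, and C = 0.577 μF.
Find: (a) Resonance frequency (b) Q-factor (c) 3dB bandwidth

Step 1 — Resonance: ω₀ = 1/√(LC) = 1/√(0.00674·5.77e-07) = 1.604e+04 rad/s.
Step 2 — f₀ = ω₀/(2π) = 2552 Hz.
Step 3 — Series Q: Q = ω₀L/R = 1.604e+04·0.00674/376 = 0.2874.
Step 4 — Bandwidth: Δω = ω₀/Q = 5.579e+04 rad/s; BW = Δω/(2π) = 8879 Hz.

(a) f₀ = 2552 Hz  (b) Q = 0.2874  (c) BW = 8879 Hz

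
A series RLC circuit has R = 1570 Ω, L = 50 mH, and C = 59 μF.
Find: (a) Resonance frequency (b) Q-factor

Step 1 — Resonance condition Im(Z)=0 gives ω₀ = 1/√(LC).
Step 2 — ω₀ = 1/√(0.05·5.9e-05) = 582.2 rad/s.
Step 3 — f₀ = ω₀/(2π) = 92.66 Hz.
Step 4 — Series Q: Q = ω₀L/R = 582.2·0.05/1570 = 0.01854.

(a) f₀ = 92.66 Hz  (b) Q = 0.01854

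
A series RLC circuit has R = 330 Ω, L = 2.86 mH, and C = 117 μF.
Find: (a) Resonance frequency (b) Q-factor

Step 1 — Resonance condition Im(Z)=0 gives ω₀ = 1/√(LC).
Step 2 — ω₀ = 1/√(0.00286·0.000117) = 1729 rad/s.
Step 3 — f₀ = ω₀/(2π) = 275.1 Hz.
Step 4 — Series Q: Q = ω₀L/R = 1729·0.00286/330 = 0.01498.

(a) f₀ = 275.1 Hz  (b) Q = 0.01498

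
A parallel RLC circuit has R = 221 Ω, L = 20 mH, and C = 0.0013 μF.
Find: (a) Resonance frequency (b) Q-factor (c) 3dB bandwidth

Step 1 — Resonance: ω₀ = 1/√(LC) = 1/√(0.02·1.3e-09) = 1.961e+05 rad/s.
Step 2 — f₀ = ω₀/(2π) = 3.121e+04 Hz.
Step 3 — Parallel Q: Q = R/(ω₀L) = 221/(1.961e+05·0.02) = 0.05634.
Step 4 — Bandwidth: Δω = ω₀/Q = 3.481e+06 rad/s; BW = Δω/(2π) = 5.54e+05 Hz.

(a) f₀ = 3.121e+04 Hz  (b) Q = 0.05634  (c) BW = 5.54e+05 Hz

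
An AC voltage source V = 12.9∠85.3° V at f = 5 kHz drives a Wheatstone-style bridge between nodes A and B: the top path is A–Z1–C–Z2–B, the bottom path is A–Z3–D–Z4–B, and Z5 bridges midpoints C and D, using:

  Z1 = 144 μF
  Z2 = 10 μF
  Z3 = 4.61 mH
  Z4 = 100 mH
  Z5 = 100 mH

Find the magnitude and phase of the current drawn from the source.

Step 1 — Angular frequency: ω = 2π·f = 2π·5000 = 3.142e+04 rad/s.
Step 2 — Component impedances:
  Z1: Z = 1/(jωC) = -j/(ω·C) = 0 - j0.221 Ω
  Z2: Z = 1/(jωC) = -j/(ω·C) = 0 - j3.183 Ω
  Z3: Z = jωL = j·3.142e+04·0.00461 = 0 + j144.8 Ω
  Z4: Z = jωL = j·3.142e+04·0.1 = 0 + j3142 Ω
  Z5: Z = jωL = j·3.142e+04·0.1 = 0 + j3142 Ω
Step 3 — Bridge requires nodal analysis (the Z5 bridge couples midpoints C and D, so the two paths cannot be reduced to a simple series/parallel combination). Setting node B to ground and injecting 1 A at node A, the 3-node admittance system at A, C, D solves to V_A = Z_AB = 0 - j3.408 Ω = 3.408∠-90.0° Ω.
Step 4 — Source phasor: V = 12.9∠85.3° V = 1.057 + j12.86 V.
Step 5 — Ohm's law: I = V / Z_total = (1.057 + j12.86) / (0 - j3.408) = -3.773 + j0.3102 A.
Step 6 — Convert to polar: |I| = 3.786 A, ∠I = 175.3°.

I = 3.786∠175.3° A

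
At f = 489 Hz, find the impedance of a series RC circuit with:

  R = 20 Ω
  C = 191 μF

Step 1 — Angular frequency: ω = 2π·f = 2π·489 = 3072 rad/s.
Step 2 — Component impedances:
  R: Z = R = 20 Ω
  C: Z = 1/(jωC) = -j/(ω·C) = 0 - j1.704 Ω
Step 3 — Series combination: Z_total = R + C = 20 - j1.704 Ω = 20.07∠-4.9° Ω.

Z = 20 - j1.704 Ω = 20.07∠-4.9° Ω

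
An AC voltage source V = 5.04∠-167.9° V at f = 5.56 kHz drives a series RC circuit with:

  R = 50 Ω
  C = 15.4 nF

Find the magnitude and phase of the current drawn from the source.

Step 1 — Angular frequency: ω = 2π·f = 2π·5560 = 3.493e+04 rad/s.
Step 2 — Component impedances:
  R: Z = R = 50 Ω
  C: Z = 1/(jωC) = -j/(ω·C) = 0 - j1859 Ω
Step 3 — Series combination: Z_total = R + C = 50 - j1859 Ω = 1859∠-88.5° Ω.
Step 4 — Source phasor: V = 5.04∠-167.9° V = -4.928 - j1.056 V.
Step 5 — Ohm's law: I = V / Z_total = (-4.928 - j1.056) / (50 - j1859) = 0.0004967 - j0.002665 A.
Step 6 — Convert to polar: |I| = 0.00271 A, ∠I = -79.4°.

I = 0.00271∠-79.4° A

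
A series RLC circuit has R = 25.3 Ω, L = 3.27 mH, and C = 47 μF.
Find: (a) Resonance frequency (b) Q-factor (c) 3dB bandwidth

Step 1 — Resonance condition Im(Z)=0 gives ω₀ = 1/√(LC).
Step 2 — ω₀ = 1/√(0.00327·4.7e-05) = 2551 rad/s.
Step 3 — f₀ = ω₀/(2π) = 406 Hz.
Step 4 — Series Q: Q = ω₀L/R = 2551·0.00327/25.3 = 0.3297.
Step 5 — 3dB bandwidth: Δω = ω₀/Q = 7737 rad/s; BW = Δω/(2π) = 1231 Hz.

(a) f₀ = 406 Hz  (b) Q = 0.3297  (c) BW = 1231 Hz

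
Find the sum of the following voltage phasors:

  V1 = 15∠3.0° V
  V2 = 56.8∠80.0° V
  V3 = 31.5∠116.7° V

Step 1 — Convert each phasor to rectangular form:
  V1 = 15·(cos(3.0°) + j·sin(3.0°)) = 14.98 + j0.785 V
  V2 = 56.8·(cos(80.0°) + j·sin(80.0°)) = 9.863 + j55.94 V
  V3 = 31.5·(cos(116.7°) + j·sin(116.7°)) = -14.15 + j28.14 V
Step 2 — Sum components: V_total = 10.69 + j84.86 V.
Step 3 — Convert to polar: |V_total| = 85.53 V, ∠V_total = 82.8°.

V_total = 85.53∠82.8° V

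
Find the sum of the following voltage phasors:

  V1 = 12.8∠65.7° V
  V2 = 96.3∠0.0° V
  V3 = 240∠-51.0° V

Step 1 — Convert each phasor to rectangular form:
  V1 = 12.8·(cos(65.7°) + j·sin(65.7°)) = 5.267 + j11.67 V
  V2 = 96.3·(cos(0.0°) + j·sin(0.0°)) = 96.3 V
  V3 = 240·(cos(-51.0°) + j·sin(-51.0°)) = 151 - j186.5 V
Step 2 — Sum components: V_total = 252.6 - j174.8 V.
Step 3 — Convert to polar: |V_total| = 307.2 V, ∠V_total = -34.7°.

V_total = 307.2∠-34.7° V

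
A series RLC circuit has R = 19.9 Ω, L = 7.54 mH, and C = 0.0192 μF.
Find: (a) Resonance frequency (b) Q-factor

Step 1 — Resonance condition Im(Z)=0 gives ω₀ = 1/√(LC).
Step 2 — ω₀ = 1/√(0.00754·1.92e-08) = 8.311e+04 rad/s.
Step 3 — f₀ = ω₀/(2π) = 1.323e+04 Hz.
Step 4 — Series Q: Q = ω₀L/R = 8.311e+04·0.00754/19.9 = 31.49.

(a) f₀ = 1.323e+04 Hz  (b) Q = 31.49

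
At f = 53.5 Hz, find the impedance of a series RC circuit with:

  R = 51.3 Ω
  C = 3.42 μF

Step 1 — Angular frequency: ω = 2π·f = 2π·53.5 = 336.2 rad/s.
Step 2 — Component impedances:
  R: Z = R = 51.3 Ω
  C: Z = 1/(jωC) = -j/(ω·C) = 0 - j869.8 Ω
Step 3 — Series combination: Z_total = R + C = 51.3 - j869.8 Ω = 871.4∠-86.6° Ω.

Z = 51.3 - j869.8 Ω = 871.4∠-86.6° Ω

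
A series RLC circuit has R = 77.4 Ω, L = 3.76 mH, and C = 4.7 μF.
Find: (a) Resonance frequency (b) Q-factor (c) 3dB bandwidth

Step 1 — Resonance: ω₀ = 1/√(LC) = 1/√(0.00376·4.7e-06) = 7522 rad/s.
Step 2 — f₀ = ω₀/(2π) = 1197 Hz.
Step 3 — Series Q: Q = ω₀L/R = 7522·0.00376/77.4 = 0.3654.
Step 4 — Bandwidth: Δω = ω₀/Q = 2.059e+04 rad/s; BW = Δω/(2π) = 3276 Hz.

(a) f₀ = 1197 Hz  (b) Q = 0.3654  (c) BW = 3276 Hz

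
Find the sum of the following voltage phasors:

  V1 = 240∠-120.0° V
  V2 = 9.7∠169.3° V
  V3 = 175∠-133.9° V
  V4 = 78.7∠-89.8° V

Step 1 — Convert each phasor to rectangular form:
  V1 = 240·(cos(-120.0°) + j·sin(-120.0°)) = -120 - j207.8 V
  V2 = 9.7·(cos(169.3°) + j·sin(169.3°)) = -9.531 + j1.801 V
  V3 = 175·(cos(-133.9°) + j·sin(-133.9°)) = -121.3 - j126.1 V
  V4 = 78.7·(cos(-89.8°) + j·sin(-89.8°)) = 0.2747 - j78.7 V
Step 2 — Sum components: V_total = -250.6 - j410.8 V.
Step 3 — Convert to polar: |V_total| = 481.2 V, ∠V_total = -121.4°.

V_total = 481.2∠-121.4° V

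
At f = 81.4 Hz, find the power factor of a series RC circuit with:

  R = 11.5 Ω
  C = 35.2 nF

Step 1 — Angular frequency: ω = 2π·f = 2π·81.4 = 511.5 rad/s.
Step 2 — Component impedances:
  R: Z = R = 11.5 Ω
  C: Z = 1/(jωC) = -j/(ω·C) = 0 - j5.555e+04 Ω
Step 3 — Series combination: Z_total = R + C = 11.5 - j5.555e+04 Ω = 5.555e+04∠-90.0° Ω.
Step 4 — Power factor: PF = cos(φ) = Re(Z)/|Z| = 11.5/5.555e+04 = 0.000207.
Step 5 — Type: Im(Z) = -5.555e+04 ⇒ leading (phase φ = -90.0°).

PF = 0.000207 (leading, φ = -90.0°)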